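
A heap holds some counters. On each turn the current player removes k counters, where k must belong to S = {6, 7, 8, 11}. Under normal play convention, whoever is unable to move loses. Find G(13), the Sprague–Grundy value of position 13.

n :  0  1  2  3  4  5  6  7  8  9 10 11 12 13
G :  0  0  0  0  0  0  1  1  1  1  1  1  2  2

2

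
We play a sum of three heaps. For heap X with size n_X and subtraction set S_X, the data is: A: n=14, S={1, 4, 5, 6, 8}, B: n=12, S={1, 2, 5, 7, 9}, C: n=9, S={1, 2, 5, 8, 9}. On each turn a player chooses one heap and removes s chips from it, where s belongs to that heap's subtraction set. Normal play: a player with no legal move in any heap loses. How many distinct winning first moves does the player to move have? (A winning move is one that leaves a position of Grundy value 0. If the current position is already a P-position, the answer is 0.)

Heap A, S = {1, 4, 5, 6, 8}:
n :  0  1  2  3  4  5  6  7  8  9 10 11 12 13 14
G :  0  1  0  1  2  3  2  3  4  0  1  0  1  2  3
G_A(14) = 3.
Heap B, S = {1, 2, 5, 7, 9}:
n :  0  1  2  3  4  5  6  7  8  9 10 11 12
G :  0  1  2  0  1  2  0  1  2  3  4  5  3
G_B(12) = 3.
Heap C, S = {1, 2, 5, 8, 9}:
G(0) = 0
G(1) = mex{0} = 1
G(2) = mex{1,0} = 2
G(3) = mex{2,1} = 0
G(4) = mex{0,2} = 1
G(5) = mex{1,0,0} = 2
G(6) = mex{2,1,1} = 0
G(7) = mex{0,2,2} = 1
G(8) = mex{1,0,0,0} = 2
G(9) = mex{2,1,1,1,0} = 3
G_C(9) = 3.
Combined Grundy value = 3 ⊕ 3 ⊕ 3 = 3.
A winning move leaves total XOR = 0, i.e. changes one component's Grundy value g to g ⊕ X where X is the current total.
Heap A: need g' = 3⊕3 = 0. Options: 14−1→G=2, 14−4→G=1, 14−5→G=0, 14−6→G=4, 14−8→G=2. Hits: 1.
Heap B: need g' = 3⊕3 = 0. Options: 12−1→G=5, 12−2→G=4, 12−5→G=1, 12−7→G=2, 12−9→G=0. Hits: 1.
Heap C: need g' = 3⊕3 = 0. Options: 9−1→G=2, 9−2→G=1, 9−5→G=1, 9−8→G=1, 9−9→G=0. Hits: 1.

3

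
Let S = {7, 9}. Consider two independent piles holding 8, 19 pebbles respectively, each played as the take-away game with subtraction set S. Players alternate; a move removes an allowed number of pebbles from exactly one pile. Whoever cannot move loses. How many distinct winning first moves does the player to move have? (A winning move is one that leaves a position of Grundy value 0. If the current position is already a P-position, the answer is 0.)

3

All piles use S = {7, 9}:
G(0) = 0
G(1) = mex{} = 0
G(2) = mex{} = 0
G(3) = mex{} = 0
G(4) = mex{} = 0
G(5) = mex{} = 0
G(6) = mex{} = 0
G(7) = mex{0} = 1
G(8) = mex{0} = 1
G(9) = mex{0,0} = 1
G(10) = mex{0,0} = 1
G(11) = mex{0,0} = 1
G(12) = mex{0,0} = 1
G(13) = mex{0,0} = 1
G(14) = mex{1,0} = 2
G(15) = mex{1,0} = 2
G(16) = mex{1,1} = 0
G(17) = mex{1,1} = 0
G(18) = mex{1,1} = 0
G(19) = mex{1,1} = 0
Pile A: G(8) = 1.
Pile B: G(19) = 0.
Combined Grundy value = 1 ⊕ 0 = 1.
A winning move leaves total XOR = 0, i.e. changes one component's Grundy value g to g ⊕ X where X is the current total.
Pile A: need g' = 1⊕1 = 0. Options: 8−7→G=0. Hits: 1.
Pile B: need g' = 0⊕1 = 1. Options: 19−7→G=1, 19−9→G=1. Hits: 2.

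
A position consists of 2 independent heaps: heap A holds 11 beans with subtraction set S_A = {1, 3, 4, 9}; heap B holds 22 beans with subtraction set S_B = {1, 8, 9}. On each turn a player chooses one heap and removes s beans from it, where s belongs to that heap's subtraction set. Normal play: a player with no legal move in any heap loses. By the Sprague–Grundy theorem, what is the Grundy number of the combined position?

Heap A, S = {1, 3, 4, 9}:
n :  0  1  2  3  4  5  6  7  8  9 10 11
G :  0  1  0  1  2  3  2  0  1  4  3  2
G_A(11) = 2.
Heap B, S = {1, 8, 9}:
G(0) = 0
G(1) = mex{0} = 1
G(2) = mex{1} = 0
G(3) = mex{0} = 1
G(4) = mex{1} = 0
G(5) = mex{0} = 1
G(6) = mex{1} = 0
G(7) = mex{0} = 1
G(8) = mex{1,0} = 2
G(9) = mex{2,1,0} = 3
G(10) = mex{3,0,1} = 2
G(11) = mex{2,1,0} = 3
G(12) = mex{3,0,1} = 2
G(13) = mex{2,1,0} = 3
G(14) = mex{3,0,1} = 2
G(15) = mex{2,1,0} = 3
G(16) = mex{3,2,1} = 0
G(17) = mex{0,3,2} = 1
G(18) = mex{1,2,3} = 0
G(19) = mex{0,3,2} = 1
G(20) = mex{1,2,3} = 0
G(21) = mex{0,3,2} = 1
G(22) = mex{1,2,3} = 0
G_B(22) = 0.
Combined Grundy value = 2 ⊕ 0 = 2.

2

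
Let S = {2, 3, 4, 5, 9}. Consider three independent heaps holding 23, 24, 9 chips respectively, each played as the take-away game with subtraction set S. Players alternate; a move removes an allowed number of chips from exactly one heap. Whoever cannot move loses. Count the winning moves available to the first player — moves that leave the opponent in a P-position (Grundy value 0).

7

All heaps use S = {2, 3, 4, 5, 9}:
G(0) = 0
G(1) = mex{} = 0
G(2) = mex{0} = 1
G(3) = mex{0,0} = 1
G(4) = mex{1,0,0} = 2
G(5) = mex{1,1,0,0} = 2
G(6) = mex{2,1,1,0} = 3
G(7) = mex{2,2,1,1} = 0
G(8) = mex{3,2,2,1} = 0
G(9) = mex{0,3,2,2,0} = 1
G(10) = mex{0,0,3,2,0} = 1
G(11) = mex{1,0,0,3,1} = 2
G(12) = mex{1,1,0,0,1} = 2
G(13) = mex{2,1,1,0,2} = 3
G(14) = mex{2,2,1,1,2} = 0
G(15) = mex{3,2,2,1,3} = 0
G(16) = mex{0,3,2,2,0} = 1
G(17) = mex{0,0,3,2,0} = 1
G(18) = mex{1,0,0,3,1} = 2
G(19) = mex{1,1,0,0,1} = 2
G(20) = mex{2,1,1,0,2} = 3
G(21) = mex{2,2,1,1,2} = 0
G(22) = mex{3,2,2,1,3} = 0
G(23) = mex{0,3,2,2,0} = 1
G(24) = mex{0,0,3,2,0} = 1
Heap A: G(23) = 1.
Heap B: G(24) = 1.
Heap C: G(9) = 1.
Combined Grundy value = 1 ⊕ 1 ⊕ 1 = 1.
A winning move leaves total XOR = 0, i.e. changes one component's Grundy value g to g ⊕ X where X is the current total.
Heap A: need g' = 1⊕1 = 0. Options: 23−2→G=0, 23−3→G=3, 23−4→G=2, 23−5→G=2, 23−9→G=0. Hits: 2.
Heap B: need g' = 1⊕1 = 0. Options: 24−2→G=0, 24−3→G=0, 24−4→G=3, 24−5→G=2, 24−9→G=0. Hits: 3.
Heap C: need g' = 1⊕1 = 0. Options: 9−2→G=0, 9−3→G=3, 9−4→G=2, 9−5→G=2, 9−9→G=0. Hits: 2.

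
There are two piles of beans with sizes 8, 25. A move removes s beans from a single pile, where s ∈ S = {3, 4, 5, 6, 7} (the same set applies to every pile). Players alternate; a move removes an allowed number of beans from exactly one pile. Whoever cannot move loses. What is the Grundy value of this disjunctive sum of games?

3

All piles use S = {3, 4, 5, 6, 7}:
n :  0  1  2  3  4  5  6  7  8  9 10 11 12 13 14 15 16 17 18 19 20 21 22 23 24 25
G :  0  0  0  1  1  1  2  2  2  3  0  0  0  1  1  1  2  2  2  3  0  0  0  1  1  1
Pile A: G(8) = 2.
Pile B: G(25) = 1.
Combined Grundy value = 2 ⊕ 1 = 3.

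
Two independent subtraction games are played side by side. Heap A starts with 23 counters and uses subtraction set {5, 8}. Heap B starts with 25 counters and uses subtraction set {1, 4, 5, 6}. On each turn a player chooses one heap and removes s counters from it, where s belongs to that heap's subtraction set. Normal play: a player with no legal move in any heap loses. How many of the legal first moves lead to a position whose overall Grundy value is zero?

1

Heap A, S = {5, 8}:
n :  0  1  2  3  4  5  6  7  8  9 10 11 12 13 14 15 16 17 18 19 20 21 22 23
G :  0  0  0  0  0  1  1  1  1  1  2  2  2  0  0  0  0  0  1  1  1  1  1  2
G_A(23) = 2.
Heap B, S = {1, 4, 5, 6}:
n :  0  1  2  3  4  5  6  7  8  9 10 11 12 13 14 15 16 17 18 19 20 21 22 23 24 25
G :  0  1  0  1  2  3  2  3  4  0  1  0  1  2  3  2  3  4  0  1  0  1  2  3  2  3
G_B(25) = 3.
Combined Grundy value = 2 ⊕ 3 = 1.
A winning move leaves total XOR = 0, i.e. changes one component's Grundy value g to g ⊕ X where X is the current total.
Heap A: need g' = 2⊕1 = 3. Options: 23−5→G=1, 23−8→G=0. Hits: 0.
Heap B: need g' = 3⊕1 = 2. Options: 25−1→G=2, 25−4→G=1, 25−5→G=0, 25−6→G=1. Hits: 1.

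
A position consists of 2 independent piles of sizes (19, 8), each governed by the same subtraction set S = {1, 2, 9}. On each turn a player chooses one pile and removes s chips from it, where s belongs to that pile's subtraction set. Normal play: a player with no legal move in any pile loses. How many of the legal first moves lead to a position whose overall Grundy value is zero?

All piles use S = {1, 2, 9}:
n :  0  1  2  3  4  5  6  7  8  9 10 11 12 13 14 15 16 17 18 19
G :  0  1  2  0  1  2  0  1  2  3  0  1  2  0  1  2  0  1  2  3
Pile A: G(19) = 3.
Pile B: G(8) = 2.
Combined Grundy value = 3 ⊕ 2 = 1.
A winning move leaves total XOR = 0, i.e. changes one component's Grundy value g to g ⊕ X where X is the current total.
Pile A: need g' = 3⊕1 = 2. Options: 19−1→G=2, 19−2→G=1, 19−9→G=0. Hits: 1.
Pile B: need g' = 2⊕1 = 3. Options: 8−1→G=1, 8−2→G=0. Hits: 0.

1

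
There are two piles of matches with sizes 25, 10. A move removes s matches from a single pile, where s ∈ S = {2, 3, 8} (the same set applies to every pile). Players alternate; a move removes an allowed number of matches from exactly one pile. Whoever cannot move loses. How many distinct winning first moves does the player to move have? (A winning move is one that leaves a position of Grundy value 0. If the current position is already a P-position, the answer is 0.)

0

All piles use S = {2, 3, 8}:
G(0) = 0
G(1) = mex{} = 0
G(2) = mex{0} = 1
G(3) = mex{0,0} = 1
G(4) = mex{1,0} = 2
G(5) = mex{1,1} = 0
G(6) = mex{2,1} = 0
G(7) = mex{0,2} = 1
G(8) = mex{0,0,0} = 1
G(9) = mex{1,0,0} = 2
G(10) = mex{1,1,1} = 0
G(11) = mex{2,1,1} = 0
G(12) = mex{0,2,2} = 1
G(13) = mex{0,0,0} = 1
G(14) = mex{1,0,0} = 2
G(15) = mex{1,1,1} = 0
G(16) = mex{2,1,1} = 0
G(17) = mex{0,2,2} = 1
G(18) = mex{0,0,0} = 1
G(19) = mex{1,0,0} = 2
G(20) = mex{1,1,1} = 0
G(21) = mex{2,1,1} = 0
G(22) = mex{0,2,2} = 1
G(23) = mex{0,0,0} = 1
G(24) = mex{1,0,0} = 2
G(25) = mex{1,1,1} = 0
Pile A: G(25) = 0.
Pile B: G(10) = 0.
Combined Grundy value = 0 ⊕ 0 = 0.
A winning move leaves total XOR = 0, i.e. changes one component's Grundy value g to g ⊕ X where X is the current total.
Pile A: target g' = 0⊕0 = 0, but every legal move changes the Grundy value (mex property), so 0 moves.
Pile B: target g' = 0⊕0 = 0, but every legal move changes the Grundy value (mex property), so 0 moves.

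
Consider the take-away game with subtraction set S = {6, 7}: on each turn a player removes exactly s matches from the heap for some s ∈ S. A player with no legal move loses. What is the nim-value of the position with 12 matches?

2

n :  0  1  2  3  4  5  6  7  8  9 10 11 12
G :  0  0  0  0  0  0  1  1  1  1  1  1  2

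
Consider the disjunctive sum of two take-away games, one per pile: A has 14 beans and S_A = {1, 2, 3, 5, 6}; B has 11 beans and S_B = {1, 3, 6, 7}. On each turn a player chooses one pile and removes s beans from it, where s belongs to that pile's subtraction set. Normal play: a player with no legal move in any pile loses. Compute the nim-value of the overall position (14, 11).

1

Pile A, S = {1, 2, 3, 5, 6}:
G(0) = 0
G(1) = mex{0} = 1
G(2) = mex{1,0} = 2
G(3) = mex{2,1,0} = 3
G(4) = mex{3,2,1} = 0
G(5) = mex{0,3,2,0} = 1
G(6) = mex{1,0,3,1,0} = 2
G(7) = mex{2,1,0,2,1} = 3
G(8) = mex{3,2,1,3,2} = 0
G(9) = mex{0,3,2,0,3} = 1
G(10) = mex{1,0,3,1,0} = 2
G(11) = mex{2,1,0,2,1} = 3
G(12) = mex{3,2,1,3,2} = 0
G(13) = mex{0,3,2,0,3} = 1
G(14) = mex{1,0,3,1,0} = 2
G_A(14) = 2.
Pile B, S = {1, 3, 6, 7}:
G(0) = 0
G(1) = mex{0} = 1
G(2) = mex{1} = 0
G(3) = mex{0,0} = 1
G(4) = mex{1,1} = 0
G(5) = mex{0,0} = 1
G(6) = mex{1,1,0} = 2
G(7) = mex{2,0,1,0} = 3
G(8) = mex{3,1,0,1} = 2
G(9) = mex{2,2,1,0} = 3
G(10) = mex{3,3,0,1} = 2
G(11) = mex{2,2,1,0} = 3
G_B(11) = 3.
Combined Grundy value = 2 ⊕ 3 = 1.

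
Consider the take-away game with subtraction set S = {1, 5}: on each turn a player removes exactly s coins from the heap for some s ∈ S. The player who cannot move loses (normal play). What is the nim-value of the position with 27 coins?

G(0) = 0
G(1) = mex{0} = 1
G(2) = mex{1} = 0
G(3) = mex{0} = 1
G(4) = mex{1} = 0
G(5) = mex{0,0} = 1
G(6) = mex{1,1} = 0
G(7) = mex{0,0} = 1
G(8) = mex{1,1} = 0
G(9) = mex{0,0} = 1
G(10) = mex{1,1} = 0
G(11) = mex{0,0} = 1
G(12) = mex{1,1} = 0
G(13) = mex{0,0} = 1
G(14) = mex{1,1} = 0
G(15) = mex{0,0} = 1
G(16) = mex{1,1} = 0
G(17) = mex{0,0} = 1
G(18) = mex{1,1} = 0
G(19) = mex{0,0} = 1
G(20) = mex{1,1} = 0
G(21) = mex{0,0} = 1
G(22) = mex{1,1} = 0
G(23) = mex{0,0} = 1
G(24) = mex{1,1} = 0
G(25) = mex{0,0} = 1
G(26) = mex{1,1} = 0
G(27) = mex{0,0} = 1

1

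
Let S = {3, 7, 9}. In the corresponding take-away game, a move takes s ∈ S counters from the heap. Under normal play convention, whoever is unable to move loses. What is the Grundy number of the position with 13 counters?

2

n :  0  1  2  3  4  5  6  7  8  9 10 11 12 13
G :  0  0  0  1  1  1  0  2  2  1  3  3  0  2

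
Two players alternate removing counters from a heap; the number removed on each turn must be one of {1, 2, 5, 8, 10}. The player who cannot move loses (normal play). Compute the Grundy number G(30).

0

n :  0  1  2  3  4  5  6  7  8  9 10 11 12 13 14 15 16 17 18 19 20 21 22 23 24 25 26 27 28 29 30
G :  0  1  2  0  1  2  0  1  2  0  1  2  0  1  2  0  1  2  0  1  2  0  1  2  0  1  2  0  1  2  0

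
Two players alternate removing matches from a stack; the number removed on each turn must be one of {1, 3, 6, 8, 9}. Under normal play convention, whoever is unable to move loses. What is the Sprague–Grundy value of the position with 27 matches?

5

n :  0  1  2  3  4  5  6  7  8  9 10 11 12 13 14 15 16 17 18 19 20 21 22 23 24 25 26 27
G :  0  1  0  1  0  1  2  3  2  3  2  3  4  5  0  1  0  1  0  1  2  3  2  3  2  3  4  5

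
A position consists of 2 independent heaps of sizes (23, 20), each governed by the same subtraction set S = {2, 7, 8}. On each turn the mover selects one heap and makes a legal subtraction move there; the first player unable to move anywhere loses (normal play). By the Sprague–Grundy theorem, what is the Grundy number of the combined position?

2

All heaps use S = {2, 7, 8}:
n :  0  1  2  3  4  5  6  7  8  9 10 11 12 13 14 15 16 17 18 19 20 21 22 23
G :  0  0  1  1  0  0  1  1  2  2  0  3  1  2  0  0  1  1  2  0  0  1  1  2
Heap A: G(23) = 2.
Heap B: G(20) = 0.
Combined Grundy value = 2 ⊕ 0 = 2.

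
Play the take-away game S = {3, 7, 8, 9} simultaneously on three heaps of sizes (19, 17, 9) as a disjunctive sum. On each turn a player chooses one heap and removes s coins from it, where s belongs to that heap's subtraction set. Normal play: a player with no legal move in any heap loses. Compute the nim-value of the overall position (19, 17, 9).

0

All heaps use S = {3, 7, 8, 9}:
G(0) = 0
G(1) = mex{} = 0
G(2) = mex{} = 0
G(3) = mex{0} = 1
G(4) = mex{0} = 1
G(5) = mex{0} = 1
G(6) = mex{1} = 0
G(7) = mex{1,0} = 2
G(8) = mex{1,0,0} = 2
G(9) = mex{0,0,0,0} = 1
G(10) = mex{2,1,0,0} = 3
G(11) = mex{2,1,1,0} = 3
G(12) = mex{1,1,1,1} = 0
G(13) = mex{3,0,1,1} = 2
G(14) = mex{3,2,0,1} = 4
G(15) = mex{0,2,2,0} = 1
G(16) = mex{2,1,2,2} = 0
G(17) = mex{4,3,1,2} = 0
G(18) = mex{1,3,3,1} = 0
G(19) = mex{0,0,3,3} = 1
Heap A: G(19) = 1.
Heap B: G(17) = 0.
Heap C: G(9) = 1.
Combined Grundy value = 1 ⊕ 0 ⊕ 1 = 0.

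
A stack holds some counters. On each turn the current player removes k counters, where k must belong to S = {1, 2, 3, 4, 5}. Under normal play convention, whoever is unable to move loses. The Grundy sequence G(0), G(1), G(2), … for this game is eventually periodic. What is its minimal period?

6

n :  0  1  2  3  4  5  6  7  8  9 10 11 12 13 14
G :  0  1  2  3  4  5  0  1  2  3  4  5  0  1  2
G(n+6) = G(n) holds for n = 0,…,4 (a full window of length max(S) = 5), so the sequence is purely periodic with period 6.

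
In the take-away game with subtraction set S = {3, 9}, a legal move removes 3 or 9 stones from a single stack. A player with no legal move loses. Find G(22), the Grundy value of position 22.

G(0) = 0
G(1) = mex{} = 0
G(2) = mex{} = 0
G(3) = mex{0} = 1
G(4) = mex{0} = 1
G(5) = mex{0} = 1
G(6) = mex{1} = 0
G(7) = mex{1} = 0
G(8) = mex{1} = 0
G(9) = mex{0,0} = 1
G(10) = mex{0,0} = 1
G(11) = mex{0,0} = 1
G(12) = mex{1,1} = 0
G(13) = mex{1,1} = 0
G(14) = mex{1,1} = 0
G(15) = mex{0,0} = 1
G(16) = mex{0,0} = 1
G(17) = mex{0,0} = 1
G(18) = mex{1,1} = 0
G(19) = mex{1,1} = 0
G(20) = mex{1,1} = 0
G(21) = mex{0,0} = 1
G(22) = mex{0,0} = 1

1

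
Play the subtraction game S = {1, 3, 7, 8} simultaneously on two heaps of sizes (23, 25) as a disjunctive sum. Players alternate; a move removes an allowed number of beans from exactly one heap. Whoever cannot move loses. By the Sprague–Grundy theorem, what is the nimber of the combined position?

All heaps use S = {1, 3, 7, 8}:
n :  0  1  2  3  4  5  6  7  8  9 10 11 12 13 14 15 16 17 18 19 20 21 22 23 24 25
G :  0  1  0  1  0  1  0  1  2  3  2  3  2  3  2  0  1  0  1  0  1  0  1  2  3  2
Heap A: G(23) = 2.
Heap B: G(25) = 2.
Combined Grundy value = 2 ⊕ 2 = 0.

0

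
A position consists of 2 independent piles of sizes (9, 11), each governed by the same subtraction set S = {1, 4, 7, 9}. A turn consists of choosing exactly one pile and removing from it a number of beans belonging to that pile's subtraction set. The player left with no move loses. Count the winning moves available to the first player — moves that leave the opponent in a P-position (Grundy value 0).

All piles use S = {1, 4, 7, 9}:
G(0) = 0
G(1) = mex{0} = 1
G(2) = mex{1} = 0
G(3) = mex{0} = 1
G(4) = mex{1,0} = 2
G(5) = mex{2,1} = 0
G(6) = mex{0,0} = 1
G(7) = mex{1,1,0} = 2
G(8) = mex{2,2,1} = 0
G(9) = mex{0,0,0,0} = 1
G(10) = mex{1,1,1,1} = 0
G(11) = mex{0,2,2,0} = 1
Pile A: G(9) = 1.
Pile B: G(11) = 1.
Combined Grundy value = 1 ⊕ 1 = 0.
A winning move leaves total XOR = 0, i.e. changes one component's Grundy value g to g ⊕ X where X is the current total.
Pile A: target g' = 1⊕0 = 1, but every legal move changes the Grundy value (mex property), so 0 moves.
Pile B: target g' = 1⊕0 = 1, but every legal move changes the Grundy value (mex property), so 0 moves.

0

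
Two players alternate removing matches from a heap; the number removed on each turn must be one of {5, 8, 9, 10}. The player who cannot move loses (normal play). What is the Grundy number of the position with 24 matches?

G(0) = 0
G(1) = mex{} = 0
G(2) = mex{} = 0
G(3) = mex{} = 0
G(4) = mex{} = 0
G(5) = mex{0} = 1
G(6) = mex{0} = 1
G(7) = mex{0} = 1
G(8) = mex{0,0} = 1
G(9) = mex{0,0,0} = 1
G(10) = mex{1,0,0,0} = 2
G(11) = mex{1,0,0,0} = 2
G(12) = mex{1,0,0,0} = 2
G(13) = mex{1,1,0,0} = 2
G(14) = mex{1,1,1,0} = 2
G(15) = mex{2,1,1,1} = 0
G(16) = mex{2,1,1,1} = 0
G(17) = mex{2,1,1,1} = 0
G(18) = mex{2,2,1,1} = 0
G(19) = mex{2,2,2,1} = 0
G(20) = mex{0,2,2,2} = 1
G(21) = mex{0,2,2,2} = 1
G(22) = mex{0,2,2,2} = 1
G(23) = mex{0,0,2,2} = 1
G(24) = mex{0,0,0,2} = 1

1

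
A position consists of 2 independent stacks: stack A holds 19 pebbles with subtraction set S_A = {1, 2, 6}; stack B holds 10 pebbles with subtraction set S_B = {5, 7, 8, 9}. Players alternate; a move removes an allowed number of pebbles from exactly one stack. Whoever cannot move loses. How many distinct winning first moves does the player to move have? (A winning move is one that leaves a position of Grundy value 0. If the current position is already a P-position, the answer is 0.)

0

Stack A, S = {1, 2, 6}:
G(0) = 0
G(1) = mex{0} = 1
G(2) = mex{1,0} = 2
G(3) = mex{2,1} = 0
G(4) = mex{0,2} = 1
G(5) = mex{1,0} = 2
G(6) = mex{2,1,0} = 3
G(7) = mex{3,2,1} = 0
G(8) = mex{0,3,2} = 1
G(9) = mex{1,0,0} = 2
G(10) = mex{2,1,1} = 0
G(11) = mex{0,2,2} = 1
G(12) = mex{1,0,3} = 2
G(13) = mex{2,1,0} = 3
G(14) = mex{3,2,1} = 0
G(15) = mex{0,3,2} = 1
G(16) = mex{1,0,0} = 2
G(17) = mex{2,1,1} = 0
G(18) = mex{0,2,2} = 1
G(19) = mex{1,0,3} = 2
G_A(19) = 2.
Stack B, S = {5, 7, 8, 9}:
n :  0  1  2  3  4  5  6  7  8  9 10
G :  0  0  0  0  0  1  1  1  1  1  2
G_B(10) = 2.
Combined Grundy value = 2 ⊕ 2 = 0.
A winning move leaves total XOR = 0, i.e. changes one component's Grundy value g to g ⊕ X where X is the current total.
Stack A: target g' = 2⊕0 = 2, but every legal move changes the Grundy value (mex property), so 0 moves.
Stack B: target g' = 2⊕0 = 2, but every legal move changes the Grundy value (mex property), so 0 moves.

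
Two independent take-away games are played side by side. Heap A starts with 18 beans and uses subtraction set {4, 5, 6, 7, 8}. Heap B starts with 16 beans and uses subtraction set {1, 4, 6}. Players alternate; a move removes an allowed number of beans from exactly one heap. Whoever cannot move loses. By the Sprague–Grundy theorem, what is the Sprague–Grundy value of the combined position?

0

Heap A, S = {4, 5, 6, 7, 8}:
G(0) = 0
G(1) = mex{} = 0
G(2) = mex{} = 0
G(3) = mex{} = 0
G(4) = mex{0} = 1
G(5) = mex{0,0} = 1
G(6) = mex{0,0,0} = 1
G(7) = mex{0,0,0,0} = 1
G(8) = mex{1,0,0,0,0} = 2
G(9) = mex{1,1,0,0,0} = 2
G(10) = mex{1,1,1,0,0} = 2
G(11) = mex{1,1,1,1,0} = 2
G(12) = mex{2,1,1,1,1} = 0
G(13) = mex{2,2,1,1,1} = 0
G(14) = mex{2,2,2,1,1} = 0
G(15) = mex{2,2,2,2,1} = 0
G(16) = mex{0,2,2,2,2} = 1
G(17) = mex{0,0,2,2,2} = 1
G(18) = mex{0,0,0,2,2} = 1
G_A(18) = 1.
Heap B, S = {1, 4, 6}:
n :  0  1  2  3  4  5  6  7  8  9 10 11 12 13 14 15 16
G :  0  1  0  1  2  0  1  0  1  2  0  1  0  1  2  0  1
G_B(16) = 1.
Combined Grundy value = 1 ⊕ 1 = 0.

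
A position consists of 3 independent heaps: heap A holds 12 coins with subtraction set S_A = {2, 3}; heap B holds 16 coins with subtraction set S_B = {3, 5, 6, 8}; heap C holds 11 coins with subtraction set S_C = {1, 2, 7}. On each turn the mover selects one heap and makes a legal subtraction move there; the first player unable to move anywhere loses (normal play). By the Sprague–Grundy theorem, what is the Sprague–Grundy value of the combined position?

2

Heap A, S = {2, 3}:
G(0) = 0
G(1) = mex{} = 0
G(2) = mex{0} = 1
G(3) = mex{0,0} = 1
G(4) = mex{1,0} = 2
G(5) = mex{1,1} = 0
G(6) = mex{2,1} = 0
G(7) = mex{0,2} = 1
G(8) = mex{0,0} = 1
G(9) = mex{1,0} = 2
G(10) = mex{1,1} = 0
G(11) = mex{2,1} = 0
G(12) = mex{0,2} = 1
G_A(12) = 1.
Heap B, S = {3, 5, 6, 8}:
n :  0  1  2  3  4  5  6  7  8  9 10 11 12 13 14 15 16
G :  0  0  0  1  1  1  2  2  2  3  3  0  0  0  1  1  1
G_B(16) = 1.
Heap C, S = {1, 2, 7}:
G(0) = 0
G(1) = mex{0} = 1
G(2) = mex{1,0} = 2
G(3) = mex{2,1} = 0
G(4) = mex{0,2} = 1
G(5) = mex{1,0} = 2
G(6) = mex{2,1} = 0
G(7) = mex{0,2,0} = 1
G(8) = mex{1,0,1} = 2
G(9) = mex{2,1,2} = 0
G(10) = mex{0,2,0} = 1
G(11) = mex{1,0,1} = 2
G_C(11) = 2.
Combined Grundy value = 1 ⊕ 1 ⊕ 2 = 2.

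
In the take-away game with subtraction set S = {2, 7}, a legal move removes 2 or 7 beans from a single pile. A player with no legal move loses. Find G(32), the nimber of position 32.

n :  0  1  2  3  4  5  6  7  8  9 10 11 12 13 14 15 16 17 18 19 20 21 22 23 24 25 26 27 28 29 30 31 32
G :  0  0  1  1  0  0  1  1  2  0  0  1  1  0  0  1  1  2  0  0  1  1  0  0  1  1  2  0  0  1  1  0  0

0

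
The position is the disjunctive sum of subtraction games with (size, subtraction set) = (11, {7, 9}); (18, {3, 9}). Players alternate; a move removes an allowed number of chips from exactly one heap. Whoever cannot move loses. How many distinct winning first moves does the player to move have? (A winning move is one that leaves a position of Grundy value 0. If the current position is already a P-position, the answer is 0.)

Heap A, S = {7, 9}:
n :  0  1  2  3  4  5  6  7  8  9 10 11
G :  0  0  0  0  0  0  0  1  1  1  1  1
G_A(11) = 1.
Heap B, S = {3, 9}:
G(0) = 0
G(1) = mex{} = 0
G(2) = mex{} = 0
G(3) = mex{0} = 1
G(4) = mex{0} = 1
G(5) = mex{0} = 1
G(6) = mex{1} = 0
G(7) = mex{1} = 0
G(8) = mex{1} = 0
G(9) = mex{0,0} = 1
G(10) = mex{0,0} = 1
G(11) = mex{0,0} = 1
G(12) = mex{1,1} = 0
G(13) = mex{1,1} = 0
G(14) = mex{1,1} = 0
G(15) = mex{0,0} = 1
G(16) = mex{0,0} = 1
G(17) = mex{0,0} = 1
G(18) = mex{1,1} = 0
G_B(18) = 0.
Combined Grundy value = 1 ⊕ 0 = 1.
A winning move leaves total XOR = 0, i.e. changes one component's Grundy value g to g ⊕ X where X is the current total.
Heap A: need g' = 1⊕1 = 0. Options: 11−7→G=0, 11−9→G=0. Hits: 2.
Heap B: need g' = 0⊕1 = 1. Options: 18−3→G=1, 18−9→G=1. Hits: 2.

4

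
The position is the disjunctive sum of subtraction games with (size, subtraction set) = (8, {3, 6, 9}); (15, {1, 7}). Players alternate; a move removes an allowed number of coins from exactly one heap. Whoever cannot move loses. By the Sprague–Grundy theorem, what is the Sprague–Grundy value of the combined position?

3

Heap A, S = {3, 6, 9}:
n : 0 1 2 3 4 5 6 7 8
G : 0 0 0 1 1 1 2 2 2
G_A(8) = 2.
Heap B, S = {1, 7}:
G(0) = 0
G(1) = mex{0} = 1
G(2) = mex{1} = 0
G(3) = mex{0} = 1
G(4) = mex{1} = 0
G(5) = mex{0} = 1
G(6) = mex{1} = 0
G(7) = mex{0,0} = 1
G(8) = mex{1,1} = 0
G(9) = mex{0,0} = 1
G(10) = mex{1,1} = 0
G(11) = mex{0,0} = 1
G(12) = mex{1,1} = 0
G(13) = mex{0,0} = 1
G(14) = mex{1,1} = 0
G(15) = mex{0,0} = 1
G_B(15) = 1.
Combined Grundy value = 2 ⊕ 1 = 3.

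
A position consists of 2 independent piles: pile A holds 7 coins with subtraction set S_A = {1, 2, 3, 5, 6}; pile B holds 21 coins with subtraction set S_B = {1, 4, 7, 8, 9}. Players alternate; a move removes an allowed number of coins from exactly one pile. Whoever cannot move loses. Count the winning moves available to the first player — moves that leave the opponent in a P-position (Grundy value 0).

Pile A, S = {1, 2, 3, 5, 6}:
G(0) = 0
G(1) = mex{0} = 1
G(2) = mex{1,0} = 2
G(3) = mex{2,1,0} = 3
G(4) = mex{3,2,1} = 0
G(5) = mex{0,3,2,0} = 1
G(6) = mex{1,0,3,1,0} = 2
G(7) = mex{2,1,0,2,1} = 3
G_A(7) = 3.
Pile B, S = {1, 4, 7, 8, 9}:
G(0) = 0
G(1) = mex{0} = 1
G(2) = mex{1} = 0
G(3) = mex{0} = 1
G(4) = mex{1,0} = 2
G(5) = mex{2,1} = 0
G(6) = mex{0,0} = 1
G(7) = mex{1,1,0} = 2
G(8) = mex{2,2,1,0} = 3
G(9) = mex{3,0,0,1,0} = 2
G(10) = mex{2,1,1,0,1} = 3
G(11) = mex{3,2,2,1,0} = 4
G(12) = mex{4,3,0,2,1} = 5
G(13) = mex{5,2,1,0,2} = 3
G(14) = mex{3,3,2,1,0} = 4
G(15) = mex{4,4,3,2,1} = 0
G(16) = mex{0,5,2,3,2} = 1
G(17) = mex{1,3,3,2,3} = 0
G(18) = mex{0,4,4,3,2} = 1
G(19) = mex{1,0,5,4,3} = 2
G(20) = mex{2,1,3,5,4} = 0
G(21) = mex{0,0,4,3,5} = 1
G_B(21) = 1.
Combined Grundy value = 3 ⊕ 1 = 2.
A winning move leaves total XOR = 0, i.e. changes one component's Grundy value g to g ⊕ X where X is the current total.
Pile A: need g' = 3⊕2 = 1. Options: 7−1→G=2, 7−2→G=1, 7−3→G=0, 7−5→G=2, 7−6→G=1. Hits: 2.
Pile B: need g' = 1⊕2 = 3. Options: 21−1→G=0, 21−4→G=0, 21−7→G=4, 21−8→G=3, 21−9→G=5. Hits: 1.

3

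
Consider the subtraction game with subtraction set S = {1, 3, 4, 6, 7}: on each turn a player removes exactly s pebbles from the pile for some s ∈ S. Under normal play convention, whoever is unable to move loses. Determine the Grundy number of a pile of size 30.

0

n :  0  1  2  3  4  5  6  7  8  9 10 11 12 13 14 15 16 17 18 19 20 21 22 23 24 25 26 27 28 29 30
G :  0  1  0  1  2  3  2  3  4  5  0  1  0  1  2  3  2  3  4  5  0  1  0  1  2  3  2  3  4  5  0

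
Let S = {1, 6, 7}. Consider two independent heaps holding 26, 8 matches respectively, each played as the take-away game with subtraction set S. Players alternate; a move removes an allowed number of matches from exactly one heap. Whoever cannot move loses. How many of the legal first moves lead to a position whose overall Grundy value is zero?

All heaps use S = {1, 6, 7}:
G(0) = 0
G(1) = mex{0} = 1
G(2) = mex{1} = 0
G(3) = mex{0} = 1
G(4) = mex{1} = 0
G(5) = mex{0} = 1
G(6) = mex{1,0} = 2
G(7) = mex{2,1,0} = 3
G(8) = mex{3,0,1} = 2
G(9) = mex{2,1,0} = 3
G(10) = mex{3,0,1} = 2
G(11) = mex{2,1,0} = 3
G(12) = mex{3,2,1} = 0
G(13) = mex{0,3,2} = 1
G(14) = mex{1,2,3} = 0
G(15) = mex{0,3,2} = 1
G(16) = mex{1,2,3} = 0
G(17) = mex{0,3,2} = 1
G(18) = mex{1,0,3} = 2
G(19) = mex{2,1,0} = 3
G(20) = mex{3,0,1} = 2
G(21) = mex{2,1,0} = 3
G(22) = mex{3,0,1} = 2
G(23) = mex{2,1,0} = 3
G(24) = mex{3,2,1} = 0
G(25) = mex{0,3,2} = 1
G(26) = mex{1,2,3} = 0
Heap A: G(26) = 0.
Heap B: G(8) = 2.
Combined Grundy value = 0 ⊕ 2 = 2.
A winning move leaves total XOR = 0, i.e. changes one component's Grundy value g to g ⊕ X where X is the current total.
Heap A: need g' = 0⊕2 = 2. Options: 26−1→G=1, 26−6→G=2, 26−7→G=3. Hits: 1.
Heap B: need g' = 2⊕2 = 0. Options: 8−1→G=3, 8−6→G=0, 8−7→G=1. Hits: 1.

2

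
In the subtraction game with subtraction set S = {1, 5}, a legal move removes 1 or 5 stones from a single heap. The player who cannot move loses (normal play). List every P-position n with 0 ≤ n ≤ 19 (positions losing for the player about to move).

n :  0  1  2  3  4  5  6  7  8  9 10 11 12 13 14 15 16 17 18 19
G :  0  1  0  1  0  1  0  1  0  1  0  1  0  1  0  1  0  1  0  1
P-positions are exactly the n with G(n) = 0.

0, 2, 4, 6, 8, 10, 12, 14, 16, 18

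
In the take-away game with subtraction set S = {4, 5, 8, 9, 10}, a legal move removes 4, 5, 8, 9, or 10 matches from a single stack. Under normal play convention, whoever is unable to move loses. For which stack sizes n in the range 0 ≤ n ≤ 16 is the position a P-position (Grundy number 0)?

n :  0  1  2  3  4  5  6  7  8  9 10 11 12 13 14 15 16
G :  0  0  0  0  1  1  1  1  2  2  2  2  3  3  0  0  0
P-positions are exactly the n with G(n) = 0.

0, 1, 2, 3, 14, 15, 16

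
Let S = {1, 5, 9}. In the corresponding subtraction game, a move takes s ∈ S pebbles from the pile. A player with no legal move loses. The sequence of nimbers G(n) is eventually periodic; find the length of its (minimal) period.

G(0) = 0
G(1) = mex{0} = 1
G(2) = mex{1} = 0
G(3) = mex{0} = 1
G(4) = mex{1} = 0
G(5) = mex{0,0} = 1
G(6) = mex{1,1} = 0
G(7) = mex{0,0} = 1
G(8) = mex{1,1} = 0
G(9) = mex{0,0,0} = 1
G(10) = mex{1,1,1} = 0
G(11) = mex{0,0,0} = 1
G(12) = mex{1,1,1} = 0
G(13) = mex{0,0,0} = 1
G(14) = mex{1,1,1} = 0
G(n+2) = G(n) holds for n = 0,…,8 (a full window of length max(S) = 9), so the sequence is purely periodic with period 2.

2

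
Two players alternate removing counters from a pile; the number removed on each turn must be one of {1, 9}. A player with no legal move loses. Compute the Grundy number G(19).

n :  0  1  2  3  4  5  6  7  8  9 10 11 12 13 14 15 16 17 18 19
G :  0  1  0  1  0  1  0  1  0  1  0  1  0  1  0  1  0  1  0  1

1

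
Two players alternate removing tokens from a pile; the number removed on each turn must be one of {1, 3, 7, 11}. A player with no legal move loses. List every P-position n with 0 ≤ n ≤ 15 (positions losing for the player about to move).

n :  0  1  2  3  4  5  6  7  8  9 10 11 12 13 14 15
G :  0  1  0  1  0  1  0  1  0  1  0  1  0  1  0  1
P-positions are exactly the n with G(n) = 0.

0, 2, 4, 6, 8, 10, 12, 14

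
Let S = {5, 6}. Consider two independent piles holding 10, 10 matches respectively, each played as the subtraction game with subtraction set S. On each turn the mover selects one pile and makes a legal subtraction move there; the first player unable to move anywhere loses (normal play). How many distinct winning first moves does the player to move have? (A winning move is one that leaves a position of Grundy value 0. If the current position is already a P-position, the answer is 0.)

All piles use S = {5, 6}:
n :  0  1  2  3  4  5  6  7  8  9 10
G :  0  0  0  0  0  1  1  1  1  1  2
Pile A: G(10) = 2.
Pile B: G(10) = 2.
Combined Grundy value = 2 ⊕ 2 = 0.
A winning move leaves total XOR = 0, i.e. changes one component's Grundy value g to g ⊕ X where X is the current total.
Pile A: target g' = 2⊕0 = 2, but every legal move changes the Grundy value (mex property), so 0 moves.
Pile B: target g' = 2⊕0 = 2, but every legal move changes the Grundy value (mex property), so 0 moves.

0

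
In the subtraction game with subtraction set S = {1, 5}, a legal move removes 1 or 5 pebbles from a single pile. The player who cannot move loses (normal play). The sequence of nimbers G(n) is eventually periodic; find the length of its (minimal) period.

G(0) = 0
G(1) = mex{0} = 1
G(2) = mex{1} = 0
G(3) = mex{0} = 1
G(4) = mex{1} = 0
G(5) = mex{0,0} = 1
G(6) = mex{1,1} = 0
G(7) = mex{0,0} = 1
G(8) = mex{1,1} = 0
G(9) = mex{0,0} = 1
G(10) = mex{1,1} = 0
G(11) = mex{0,0} = 1
G(12) = mex{1,1} = 0
G(13) = mex{0,0} = 1
G(14) = mex{1,1} = 0
G(n+2) = G(n) holds for n = 0,…,4 (a full window of length max(S) = 5), so the sequence is purely periodic with period 2.

2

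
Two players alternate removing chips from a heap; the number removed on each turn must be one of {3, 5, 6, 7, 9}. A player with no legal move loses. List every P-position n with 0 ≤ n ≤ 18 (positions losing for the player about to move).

G(0) = 0
G(1) = mex{} = 0
G(2) = mex{} = 0
G(3) = mex{0} = 1
G(4) = mex{0} = 1
G(5) = mex{0,0} = 1
G(6) = mex{1,0,0} = 2
G(7) = mex{1,0,0,0} = 2
G(8) = mex{1,1,0,0} = 2
G(9) = mex{2,1,1,0,0} = 3
G(10) = mex{2,1,1,1,0} = 3
G(11) = mex{2,2,1,1,0} = 3
G(12) = mex{3,2,2,1,1} = 0
G(13) = mex{3,2,2,2,1} = 0
G(14) = mex{3,3,2,2,1} = 0
G(15) = mex{0,3,3,2,2} = 1
G(16) = mex{0,3,3,3,2} = 1
G(17) = mex{0,0,3,3,2} = 1
G(18) = mex{1,0,0,3,3} = 2
P-positions are exactly the n with G(n) = 0.

0, 1, 2, 12, 13, 14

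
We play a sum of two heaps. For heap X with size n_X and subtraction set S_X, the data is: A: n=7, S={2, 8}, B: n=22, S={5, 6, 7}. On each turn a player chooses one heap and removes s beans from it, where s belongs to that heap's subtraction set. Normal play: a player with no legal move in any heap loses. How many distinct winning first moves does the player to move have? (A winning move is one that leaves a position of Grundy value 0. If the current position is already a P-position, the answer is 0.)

1

Heap A, S = {2, 8}:
n : 0 1 2 3 4 5 6 7
G : 0 0 1 1 0 0 1 1
G_A(7) = 1.
Heap B, S = {5, 6, 7}:
n :  0  1  2  3  4  5  6  7  8  9 10 11 12 13 14 15 16 17 18 19 20 21 22
G :  0  0  0  0  0  1  1  1  1  1  2  2  0  0  0  0  0  1  1  1  1  1  2
G_B(22) = 2.
Combined Grundy value = 1 ⊕ 2 = 3.
A winning move leaves total XOR = 0, i.e. changes one component's Grundy value g to g ⊕ X where X is the current total.
Heap A: need g' = 1⊕3 = 2. Options: 7−2→G=0. Hits: 0.
Heap B: need g' = 2⊕3 = 1. Options: 22−5→G=1, 22−6→G=0, 22−7→G=0. Hits: 1.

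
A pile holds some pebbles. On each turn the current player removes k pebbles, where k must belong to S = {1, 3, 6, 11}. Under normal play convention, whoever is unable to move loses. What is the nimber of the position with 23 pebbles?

G(0) = 0
G(1) = mex{0} = 1
G(2) = mex{1} = 0
G(3) = mex{0,0} = 1
G(4) = mex{1,1} = 0
G(5) = mex{0,0} = 1
G(6) = mex{1,1,0} = 2
G(7) = mex{2,0,1} = 3
G(8) = mex{3,1,0} = 2
G(9) = mex{2,2,1} = 0
G(10) = mex{0,3,0} = 1
G(11) = mex{1,2,1,0} = 3
G(12) = mex{3,0,2,1} = 4
G(13) = mex{4,1,3,0} = 2
G(14) = mex{2,3,2,1} = 0
G(15) = mex{0,4,0,0} = 1
G(16) = mex{1,2,1,1} = 0
G(17) = mex{0,0,3,2} = 1
G(18) = mex{1,1,4,3} = 0
G(19) = mex{0,0,2,2} = 1
G(20) = mex{1,1,0,0} = 2
G(21) = mex{2,0,1,1} = 3
G(22) = mex{3,1,0,3} = 2
G(23) = mex{2,2,1,4} = 0

0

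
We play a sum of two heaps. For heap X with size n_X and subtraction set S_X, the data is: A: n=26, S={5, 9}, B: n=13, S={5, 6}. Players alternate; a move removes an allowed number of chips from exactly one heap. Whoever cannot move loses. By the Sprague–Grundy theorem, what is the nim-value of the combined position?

Heap A, S = {5, 9}:
G(0) = 0
G(1) = mex{} = 0
G(2) = mex{} = 0
G(3) = mex{} = 0
G(4) = mex{} = 0
G(5) = mex{0} = 1
G(6) = mex{0} = 1
G(7) = mex{0} = 1
G(8) = mex{0} = 1
G(9) = mex{0,0} = 1
G(10) = mex{1,0} = 2
G(11) = mex{1,0} = 2
G(12) = mex{1,0} = 2
G(13) = mex{1,0} = 2
G(14) = mex{1,1} = 0
G(15) = mex{2,1} = 0
G(16) = mex{2,1} = 0
G(17) = mex{2,1} = 0
G(18) = mex{2,1} = 0
G(19) = mex{0,2} = 1
G(20) = mex{0,2} = 1
G(21) = mex{0,2} = 1
G(22) = mex{0,2} = 1
G(23) = mex{0,0} = 1
G(24) = mex{1,0} = 2
G(25) = mex{1,0} = 2
G(26) = mex{1,0} = 2
G_A(26) = 2.
Heap B, S = {5, 6}:
G(0) = 0
G(1) = mex{} = 0
G(2) = mex{} = 0
G(3) = mex{} = 0
G(4) = mex{} = 0
G(5) = mex{0} = 1
G(6) = mex{0,0} = 1
G(7) = mex{0,0} = 1
G(8) = mex{0,0} = 1
G(9) = mex{0,0} = 1
G(10) = mex{1,0} = 2
G(11) = mex{1,1} = 0
G(12) = mex{1,1} = 0
G(13) = mex{1,1} = 0
G_B(13) = 0.
Combined Grundy value = 2 ⊕ 0 = 2.

2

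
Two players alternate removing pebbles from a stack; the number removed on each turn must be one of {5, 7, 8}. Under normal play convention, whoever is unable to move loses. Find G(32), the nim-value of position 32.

G(0) = 0
G(1) = mex{} = 0
G(2) = mex{} = 0
G(3) = mex{} = 0
G(4) = mex{} = 0
G(5) = mex{0} = 1
G(6) = mex{0} = 1
G(7) = mex{0,0} = 1
G(8) = mex{0,0,0} = 1
G(9) = mex{0,0,0} = 1
G(10) = mex{1,0,0} = 2
G(11) = mex{1,0,0} = 2
G(12) = mex{1,1,0} = 2
G(13) = mex{1,1,1} = 0
G(14) = mex{1,1,1} = 0
G(15) = mex{2,1,1} = 0
G(16) = mex{2,1,1} = 0
G(17) = mex{2,2,1} = 0
G(18) = mex{0,2,2} = 1
G(19) = mex{0,2,2} = 1
G(20) = mex{0,0,2} = 1
G(21) = mex{0,0,0} = 1
G(22) = mex{0,0,0} = 1
G(23) = mex{1,0,0} = 2
G(24) = mex{1,0,0} = 2
G(25) = mex{1,1,0} = 2
G(26) = mex{1,1,1} = 0
G(27) = mex{1,1,1} = 0
G(28) = mex{2,1,1} = 0
G(29) = mex{2,1,1} = 0
G(30) = mex{2,2,1} = 0
G(31) = mex{0,2,2} = 1
G(32) = mex{0,2,2} = 1

1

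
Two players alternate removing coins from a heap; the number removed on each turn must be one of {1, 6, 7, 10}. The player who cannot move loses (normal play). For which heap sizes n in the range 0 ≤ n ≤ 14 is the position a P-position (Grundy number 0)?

n :  0  1  2  3  4  5  6  7  8  9 10 11 12 13 14
G :  0  1  0  1  0  1  2  3  2  3  2  3  4  0  1
P-positions are exactly the n with G(n) = 0.

0, 2, 4, 13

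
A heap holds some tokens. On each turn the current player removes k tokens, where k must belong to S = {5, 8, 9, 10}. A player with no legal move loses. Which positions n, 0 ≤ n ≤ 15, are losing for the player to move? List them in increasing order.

0, 1, 2, 3, 4, 15

G(0) = 0
G(1) = mex{} = 0
G(2) = mex{} = 0
G(3) = mex{} = 0
G(4) = mex{} = 0
G(5) = mex{0} = 1
G(6) = mex{0} = 1
G(7) = mex{0} = 1
G(8) = mex{0,0} = 1
G(9) = mex{0,0,0} = 1
G(10) = mex{1,0,0,0} = 2
G(11) = mex{1,0,0,0} = 2
G(12) = mex{1,0,0,0} = 2
G(13) = mex{1,1,0,0} = 2
G(14) = mex{1,1,1,0} = 2
G(15) = mex{2,1,1,1} = 0
P-positions are exactly the n with G(n) = 0.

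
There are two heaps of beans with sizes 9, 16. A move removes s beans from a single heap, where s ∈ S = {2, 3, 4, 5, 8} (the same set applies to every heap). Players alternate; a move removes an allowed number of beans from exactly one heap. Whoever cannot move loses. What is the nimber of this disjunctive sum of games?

All heaps use S = {2, 3, 4, 5, 8}:
n :  0  1  2  3  4  5  6  7  8  9 10 11 12 13 14 15 16
G :  0  0  1  1  2  2  3  0  4  1  5  2  3  0  0  1  1
Heap A: G(9) = 1.
Heap B: G(16) = 1.
Combined Grundy value = 1 ⊕ 1 = 0.

0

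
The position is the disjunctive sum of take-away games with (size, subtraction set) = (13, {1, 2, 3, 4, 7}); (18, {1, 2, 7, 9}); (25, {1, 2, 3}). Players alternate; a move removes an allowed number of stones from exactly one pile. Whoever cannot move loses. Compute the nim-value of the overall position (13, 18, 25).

Pile A, S = {1, 2, 3, 4, 7}:
G(0) = 0
G(1) = mex{0} = 1
G(2) = mex{1,0} = 2
G(3) = mex{2,1,0} = 3
G(4) = mex{3,2,1,0} = 4
G(5) = mex{4,3,2,1} = 0
G(6) = mex{0,4,3,2} = 1
G(7) = mex{1,0,4,3,0} = 2
G(8) = mex{2,1,0,4,1} = 3
G(9) = mex{3,2,1,0,2} = 4
G(10) = mex{4,3,2,1,3} = 0
G(11) = mex{0,4,3,2,4} = 1
G(12) = mex{1,0,4,3,0} = 2
G(13) = mex{2,1,0,4,1} = 3
G_A(13) = 3.
Pile B, S = {1, 2, 7, 9}:
n :  0  1  2  3  4  5  6  7  8  9 10 11 12 13 14 15 16 17 18
G :  0  1  2  0  1  2  0  1  2  3  4  0  1  2  0  1  2  0  1
G_B(18) = 1.
Pile C, S = {1, 2, 3}:
G(0) = 0
G(1) = mex{0} = 1
G(2) = mex{1,0} = 2
G(3) = mex{2,1,0} = 3
G(4) = mex{3,2,1} = 0
G(5) = mex{0,3,2} = 1
G(6) = mex{1,0,3} = 2
G(7) = mex{2,1,0} = 3
G(8) = mex{3,2,1} = 0
G(9) = mex{0,3,2} = 1
G(10) = mex{1,0,3} = 2
G(11) = mex{2,1,0} = 3
G(12) = mex{3,2,1} = 0
G(13) = mex{0,3,2} = 1
G(14) = mex{1,0,3} = 2
G(15) = mex{2,1,0} = 3
G(16) = mex{3,2,1} = 0
G(17) = mex{0,3,2} = 1
G(18) = mex{1,0,3} = 2
G(19) = mex{2,1,0} = 3
G(20) = mex{3,2,1} = 0
G(21) = mex{0,3,2} = 1
G(22) = mex{1,0,3} = 2
G(23) = mex{2,1,0} = 3
G(24) = mex{3,2,1} = 0
G(25) = mex{0,3,2} = 1
G_C(25) = 1.
Combined Grundy value = 3 ⊕ 1 ⊕ 1 = 3.

3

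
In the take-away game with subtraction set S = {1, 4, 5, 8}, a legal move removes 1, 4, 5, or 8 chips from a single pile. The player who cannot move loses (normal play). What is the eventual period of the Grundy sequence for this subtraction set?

9

n :  0  1  2  3  4  5  6  7  8  9 10 11 12 13 14 15 16 17 18 19
G :  0  1  0  1  2  3  2  3  4  0  1  0  1  2  3  2  3  4  0  1
G(n+9) = G(n) holds for n = 0,…,7 (a full window of length max(S) = 8), so the sequence is purely periodic with period 9.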